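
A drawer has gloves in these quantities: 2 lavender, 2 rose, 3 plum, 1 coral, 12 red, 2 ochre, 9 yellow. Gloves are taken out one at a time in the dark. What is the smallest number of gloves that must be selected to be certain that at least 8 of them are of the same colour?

25

By pigeonhole, the 7 colours are the holes; the gloves drawn are the pigeons.
To avoid 8 of any one colour, the worst case takes at most 7 of each colour, or every glove of a colour that has fewer than 7.
That gives 2 + 2 + 3 + 1 + 7 + 2 + 7 = 24 gloves with no colour reaching 8.
The next glove forces some colour to 8, so 24 + 1 = 25.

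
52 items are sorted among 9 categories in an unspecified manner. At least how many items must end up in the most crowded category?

6

The 9 categories are the holes and the 52 items are the pigeons.
If every category held at most 5 items, the total would be at most 9 × 5 = 45, which is less than 52.
So some category holds at least ⌈52/9⌉ = 6 items.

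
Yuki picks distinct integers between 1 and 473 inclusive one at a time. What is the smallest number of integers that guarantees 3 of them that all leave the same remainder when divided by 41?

By pigeonhole, the 41 residue classes mod 41 are the pigeonholes.
With 82 integers one could put 2 in each residue class and have no class reach 3.
The 83rd integer pushes some class to 3, so 41·2 + 1 = 83.

83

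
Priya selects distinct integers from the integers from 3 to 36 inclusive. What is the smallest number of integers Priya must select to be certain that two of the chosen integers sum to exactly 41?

Group the elements by complementary pair {x, 41−x}: {5,36}, {6,35}, {7,34}, …, giving 16 two-element pairs and 2 integers whose partner 41−x falls outside [3,36].
By pigeonhole, treating each of those 18 groups as a pigeonhole, one can pick one integer per group — 18 integers — with no two summing to 41.
The 19th integer lands in an occupied pair, forcing a sum of 41.

19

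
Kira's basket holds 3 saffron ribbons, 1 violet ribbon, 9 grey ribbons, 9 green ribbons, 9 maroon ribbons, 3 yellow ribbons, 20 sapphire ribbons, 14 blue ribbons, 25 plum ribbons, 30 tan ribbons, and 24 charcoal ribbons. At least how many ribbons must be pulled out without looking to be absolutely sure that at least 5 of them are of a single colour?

40

By pigeonhole, the 11 colours are the holes; the ribbons drawn are the pigeons.
To avoid 5 of any one colour, the worst case takes at most 4 of each colour, or every ribbon of a colour that has fewer than 4.
That gives 3 + 1 + 4 + 4 + 4 + 3 + 4 + 4 + 4 + 4 + 4 = 39 ribbons with no colour reaching 5.
The next ribbon forces some colour to 5, so 39 + 1 = 40.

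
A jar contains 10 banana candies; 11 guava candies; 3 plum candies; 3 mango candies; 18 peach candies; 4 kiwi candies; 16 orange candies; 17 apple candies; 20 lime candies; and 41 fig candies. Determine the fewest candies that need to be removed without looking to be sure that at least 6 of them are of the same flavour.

Put each drawn candy into a box by flavour. The largest draw with every box below 6 takes min(count, 5) from each flavour; flavours with fewer than 5 contribute all they have.
Σ min(cᵢ, 5) = 5 + 5 + 3 + 3 + 5 + 4 + 5 + 5 + 5 + 5 = 45.
Draw number 45 + 1 = 46 must push one box to 6.

46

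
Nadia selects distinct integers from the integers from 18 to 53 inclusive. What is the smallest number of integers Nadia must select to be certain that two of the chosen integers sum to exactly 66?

Two chosen integers sum to 66 exactly when both halves of some pair {x, 66−x} with 18 ≤ x ≤ 66−x ≤ 48 are chosen — 15 such pairs.
The remaining 6 elements (those with no distinct partner in range) can never complete a 66-sum, so the worst case takes all of them and one from each pair: 6 + 15 = 21.
The 22nd integer has to be the second member of some pair, so 21 + 1 = 22.

22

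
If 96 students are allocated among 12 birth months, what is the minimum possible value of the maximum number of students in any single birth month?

The 12 birth months are the holes and the 96 students are the pigeons.
If every birth month held at most 7 students, the total would be at most 12 × 7 = 84, which is less than 96.
So some birth month holds at least ⌈96/12⌉ = 8 students.

8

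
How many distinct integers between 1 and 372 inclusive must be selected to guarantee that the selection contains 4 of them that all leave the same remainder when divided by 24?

By the pigeonhole principle, the 24 residue classes mod 24 are the pigeonholes.
With 72 integers one could put 3 in each residue class and have no class reach 4.
The 73rd integer pushes some class to 4, so 24·3 + 1 = 73.

73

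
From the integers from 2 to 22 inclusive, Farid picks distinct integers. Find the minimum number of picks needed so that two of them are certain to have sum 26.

13

A set avoiding the sum 26 can contain at most one of each pair {x, 26−x}, plus the 3 elements whose complement lies outside the range or equal to its own complement.
The integers 2, …, 13 (12 of them) are such a set: any two sum to at least 2+3 = 5 and at most 12+13 = 25 < 26.
By the pigeonhole principle, any 13th integer completes one of the 9 pairs, so 13 choices force a sum of 26.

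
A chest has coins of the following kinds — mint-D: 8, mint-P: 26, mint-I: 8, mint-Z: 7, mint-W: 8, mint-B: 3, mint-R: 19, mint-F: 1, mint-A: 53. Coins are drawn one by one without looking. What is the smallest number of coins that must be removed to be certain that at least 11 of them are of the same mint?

Pigeonhole: the 9 mints are the holes; the coins drawn are the pigeons.
To avoid 11 of any one mint, the worst case takes at most 10 of each mint, or every coin of a mint that has fewer than 10.
That gives 8 + 10 + 8 + 7 + 8 + 3 + 10 + 1 + 10 = 65 coins with no mint reaching 11.
The next coin forces some mint to 11, so 65 + 1 = 66.

66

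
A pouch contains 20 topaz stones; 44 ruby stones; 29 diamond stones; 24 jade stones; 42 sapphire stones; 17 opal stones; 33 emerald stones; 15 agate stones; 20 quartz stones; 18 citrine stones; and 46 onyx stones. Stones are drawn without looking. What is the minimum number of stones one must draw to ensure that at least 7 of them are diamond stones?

286

In the worst case for collecting diamond stones, every non-diamond stone comes out first.
There are 20 + 44 + 24 + 42 + 17 + 33 + 15 + 20 + 18 + 46 = 279 non-diamond stones altogether.
After those, each further stone must be diamond, so 279 + 7 = 286 draws guarantee 7 diamond stones.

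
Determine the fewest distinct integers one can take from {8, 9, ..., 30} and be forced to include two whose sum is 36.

14

A set avoiding the sum 36 can contain at most one of each pair {x, 36−x}, plus the 3 elements whose complement lies outside the range or equal to its own complement.
The integers 18, …, 30 (13 of them) are such a set: any two sum to at least 18+19 = 37 > 36.
Any 14th integer completes one of the 10 pairs, so 14 choices force a sum of 36.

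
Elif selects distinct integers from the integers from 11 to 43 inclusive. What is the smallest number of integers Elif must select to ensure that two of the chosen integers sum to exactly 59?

20

A set avoiding the sum 59 can contain at most one of each pair {x, 59−x}, plus the 5 elements whose complement lies outside the range.
The integers 11, …, 29 (19 of them) are such a set: any two sum to at least 11+12 = 23 and at most 28+29 = 57 < 59.
By the pigeonhole principle, any 20th integer completes one of the 14 pairs, so 20 choices force a sum of 59.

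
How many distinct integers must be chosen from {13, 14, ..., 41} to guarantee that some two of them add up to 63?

Group the elements by complementary pair {x, 63−x}: {22,41}, {23,40}, {24,39}, …, giving 10 two-element pairs and 9 integers whose partner 63−x falls outside [13,41].
Treating each of those 19 groups as a pigeonhole, one can pick one integer per group — 19 integers — with no two summing to 63.
The 20th integer lands in an occupied pair, forcing a sum of 63.

20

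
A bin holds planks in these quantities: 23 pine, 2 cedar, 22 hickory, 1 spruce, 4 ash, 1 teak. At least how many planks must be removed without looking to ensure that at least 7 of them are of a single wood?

By pigeonhole, the 6 woods are the holes; the planks drawn are the pigeons.
To avoid 7 of any one wood, the worst case takes at most 6 of each wood, or every plank of a wood that has fewer than 6.
That gives 6 + 2 + 6 + 1 + 4 + 1 = 20 planks with no wood reaching 7.
The next plank forces some wood to 7, so 20 + 1 = 21.

21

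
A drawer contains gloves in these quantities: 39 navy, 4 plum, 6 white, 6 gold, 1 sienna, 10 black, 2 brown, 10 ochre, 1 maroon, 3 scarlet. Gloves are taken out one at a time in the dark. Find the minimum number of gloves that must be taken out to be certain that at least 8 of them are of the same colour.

45

By pigeonhole, put each drawn glove into a box by colour. The largest draw with every box below 8 takes min(count, 7) from each colour; colours with fewer than 7 contribute all they have.
Σ min(cᵢ, 7) = 7 + 4 + 6 + 6 + 1 + 7 + 2 + 7 + 1 + 3 = 44.
Draw number 44 + 1 = 45 must push one box to 8.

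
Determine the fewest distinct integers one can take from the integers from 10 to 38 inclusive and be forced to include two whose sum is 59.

21

Group the elements by complementary pair {x, 59−x}: {21,38}, {22,37}, {23,36}, …, giving 9 two-element pairs and 11 integers whose partner 59−x falls outside [10,38].
Treating each of those 20 groups as a pigeonhole, one can pick one integer per group — 20 integers — with no two summing to 59.
The 21st integer lands in an occupied pair, forcing a sum of 59.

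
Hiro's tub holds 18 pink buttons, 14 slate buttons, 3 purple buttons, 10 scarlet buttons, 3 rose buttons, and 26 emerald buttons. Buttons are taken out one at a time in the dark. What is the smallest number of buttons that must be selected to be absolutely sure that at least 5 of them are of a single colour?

By the pigeonhole principle, the 6 colours are the holes; the buttons drawn are the pigeons.
To avoid 5 of any one colour, the worst case takes at most 4 of each colour, or every button of a colour that has fewer than 4.
That gives 4 + 4 + 3 + 4 + 3 + 4 = 22 buttons with no colour reaching 5.
The next button forces some colour to 5, so 22 + 1 = 23.

23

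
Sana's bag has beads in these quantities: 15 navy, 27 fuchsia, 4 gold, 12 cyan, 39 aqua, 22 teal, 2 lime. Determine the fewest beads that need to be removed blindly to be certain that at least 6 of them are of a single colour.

32

The 7 colours are the holes; the beads drawn are the pigeons.
To avoid 6 of any one colour, the worst case takes at most 5 of each colour, or every bead of a colour that has fewer than 5.
That gives 5 + 5 + 4 + 5 + 5 + 5 + 2 = 31 beads with no colour reaching 6.
The next bead forces some colour to 6, so 31 + 1 = 32.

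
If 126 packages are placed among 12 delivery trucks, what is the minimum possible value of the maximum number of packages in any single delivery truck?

By pigeonhole, the 12 delivery trucks are the holes and the 126 packages are the pigeons.
If every delivery truck held at most 10 packages, the total would be at most 12 × 10 = 120, which is less than 126.
So some delivery truck holds at least ⌈126/12⌉ = 11 packages.

11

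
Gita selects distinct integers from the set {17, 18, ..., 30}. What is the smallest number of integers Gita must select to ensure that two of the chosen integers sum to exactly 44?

A set avoiding the sum 44 can contain at most one of each pair {x, 44−x}, plus the 4 elements whose complement lies outside the range or equal to its own complement.
The integers 22, …, 30 (9 of them) are such a set: any two sum to at least 22+23 = 45 > 44.
By the pigeonhole principle, any 10th integer completes one of the 5 pairs, so 10 choices force a sum of 44.

10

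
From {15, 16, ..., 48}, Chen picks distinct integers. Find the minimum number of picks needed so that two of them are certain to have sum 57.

A set avoiding the sum 57 can contain at most one of each pair {x, 57−x}, plus the 6 elements whose complement lies outside the range.
The integers 29, …, 48 (20 of them) are such a set: any two sum to at least 29+30 = 59 > 57.
Any 21st integer completes one of the 14 pairs, so 21 choices force a sum of 57.

21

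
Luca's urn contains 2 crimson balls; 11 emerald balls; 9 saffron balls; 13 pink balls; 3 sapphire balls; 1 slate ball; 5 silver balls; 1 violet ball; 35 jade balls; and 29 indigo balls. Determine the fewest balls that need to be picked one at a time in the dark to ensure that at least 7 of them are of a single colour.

Put each drawn ball into a box by colour. The largest draw with every box below 7 takes min(count, 6) from each colour; colours with fewer than 6 contribute all they have.
Σ min(cᵢ, 6) = 2 + 6 + 6 + 6 + 3 + 1 + 5 + 1 + 6 + 6 = 42.
Draw number 42 + 1 = 43 must push one box to 7.

43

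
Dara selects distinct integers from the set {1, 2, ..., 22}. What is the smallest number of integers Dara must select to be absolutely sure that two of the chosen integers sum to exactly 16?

16

Group the elements by complementary pair {x, 16−x}: {1,15}, {2,14}, {3,13}, …, giving 7 two-element pairs, the single value 8 (it cannot pair with itself since the integers are distinct), and 7 integers whose partner 16−x falls outside [1,22].
By the pigeonhole principle, treating each of those 15 groups as a pigeonhole, one can pick one integer per group — 15 integers — with no two summing to 16.
The 16th integer lands in an occupied pair, forcing a sum of 16.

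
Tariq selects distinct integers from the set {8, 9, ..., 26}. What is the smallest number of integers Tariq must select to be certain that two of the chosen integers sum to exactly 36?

A set avoiding the sum 36 can contain at most one of each pair {x, 36−x}, plus the 3 elements whose complement lies outside the range or equal to its own complement.
The integers 8, …, 18 (11 of them) are such a set: any two sum to at least 8+9 = 17 and at most 17+18 = 35 < 36.
Any 12th integer completes one of the 8 pairs, so 12 choices force a sum of 36.

12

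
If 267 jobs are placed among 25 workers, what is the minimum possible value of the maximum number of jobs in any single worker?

11

The 25 workers are the holes and the 267 jobs are the pigeons.
If every worker held at most 10 jobs, the total would be at most 25 × 10 = 250, which is less than 267.
So some worker holds at least ⌈267/25⌉ = 11 jobs.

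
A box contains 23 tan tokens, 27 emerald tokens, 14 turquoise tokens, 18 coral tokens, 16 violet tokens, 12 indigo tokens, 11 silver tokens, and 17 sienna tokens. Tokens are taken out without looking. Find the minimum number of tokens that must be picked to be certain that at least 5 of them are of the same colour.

An adversary could hand out at most 4 tokens per colour: 4 + 4 + 4 + 4 + 4 + 4 + 4 + 4 = 32 tokens and still no colour has 5.
One more token lands in a colour already at 4, so 33 draws are enough and 32 are not.

33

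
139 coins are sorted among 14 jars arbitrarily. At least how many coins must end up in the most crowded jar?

Pigeonhole: the 14 jars are the holes and the 139 coins are the pigeons.
If every jar held at most 9 coins, the total would be at most 14 × 9 = 126, which is less than 139.
So some jar holds at least ⌈139/14⌉ = 10 coins.

10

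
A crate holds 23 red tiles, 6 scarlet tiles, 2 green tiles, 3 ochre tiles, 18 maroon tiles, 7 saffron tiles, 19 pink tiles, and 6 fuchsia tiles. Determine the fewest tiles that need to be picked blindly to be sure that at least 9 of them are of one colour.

49

Pigeonhole: the 8 colours are the holes; the tiles drawn are the pigeons.
To avoid 9 of any one colour, the worst case takes at most 8 of each colour, or every tile of a colour that has fewer than 8.
That gives 8 + 6 + 2 + 3 + 8 + 7 + 8 + 6 = 48 tiles with no colour reaching 9.
The next tile forces some colour to 9, so 48 + 1 = 49.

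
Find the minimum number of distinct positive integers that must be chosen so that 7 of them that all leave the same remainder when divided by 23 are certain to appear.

139

The 23 residue classes mod 23 are the pigeonholes.
With 138 integers one could put 6 in each residue class and have no class reach 7.
The 139th integer pushes some class to 7, so 23·6 + 1 = 139.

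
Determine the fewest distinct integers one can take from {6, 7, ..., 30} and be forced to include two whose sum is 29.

A set avoiding the sum 29 can contain at most one of each pair {x, 29−x}, plus the 7 elements whose complement lies outside the range.
The integers 15, …, 30 (16 of them) are such a set: any two sum to at least 15+16 = 31 > 29.
By the pigeonhole principle, any 17th integer completes one of the 9 pairs, so 17 choices force a sum of 29.

17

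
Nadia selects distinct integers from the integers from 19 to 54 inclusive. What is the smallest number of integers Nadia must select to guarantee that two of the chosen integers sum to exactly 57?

27

Two chosen integers sum to 57 exactly when both halves of some pair {x, 57−x} with 19 ≤ x ≤ 57−x ≤ 38 are chosen — 10 such pairs.
The remaining 16 elements (those with no distinct partner in range) can never complete a 57-sum, so the worst case takes all of them and one from each pair: 16 + 10 = 26.
Pigeonhole: the 27th integer has to be the second member of some pair, so 26 + 1 = 27.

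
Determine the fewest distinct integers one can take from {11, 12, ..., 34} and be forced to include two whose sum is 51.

A set avoiding the sum 51 can contain at most one of each pair {x, 51−x}, plus the 6 elements whose complement lies outside the range.
The integers 11, …, 25 (15 of them) are such a set: any two sum to at least 11+12 = 23 and at most 24+25 = 49 < 51.
By the pigeonhole principle, any 16th integer completes one of the 9 pairs, so 16 choices force a sum of 51.

16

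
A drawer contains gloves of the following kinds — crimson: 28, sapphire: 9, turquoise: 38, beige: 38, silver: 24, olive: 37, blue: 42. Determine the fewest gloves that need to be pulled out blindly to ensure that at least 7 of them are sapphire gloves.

In the worst case for collecting sapphire gloves, every non-sapphire glove comes out first.
There are 28 + 38 + 38 + 24 + 37 + 42 = 207 non-sapphire gloves altogether.
After those, each further glove must be sapphire, so 207 + 7 = 214 draws guarantee 7 sapphire gloves.

214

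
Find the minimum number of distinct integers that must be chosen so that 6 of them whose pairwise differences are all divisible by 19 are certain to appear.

96

Integers whose pairwise differences are multiples of 19 are exactly those sharing a remainder mod 19. The 19 residue classes mod 19 are the pigeonholes.
With 95 integers one could put 5 in each residue class and have no class reach 6.
The 96th integer pushes some class to 6, so 19·5 + 1 = 96.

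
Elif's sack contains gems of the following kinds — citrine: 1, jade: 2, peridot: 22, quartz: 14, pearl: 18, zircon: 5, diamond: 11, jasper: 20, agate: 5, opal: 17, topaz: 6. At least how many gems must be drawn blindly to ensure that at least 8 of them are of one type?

62

An adversary could hand out at most 7 gems per type (5 types run out sooner): 1 + 2 + 7 + 7 + 7 + 5 + 7 + 7 + 5 + 7 + 6 = 61 gems and still no type has 8.
By the pigeonhole principle, one more gem lands in a type already at 7, so 62 draws are enough and 61 are not.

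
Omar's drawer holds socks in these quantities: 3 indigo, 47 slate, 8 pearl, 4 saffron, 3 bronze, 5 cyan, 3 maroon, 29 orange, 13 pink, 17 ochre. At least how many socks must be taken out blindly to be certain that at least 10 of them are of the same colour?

Put each drawn sock into a box by colour. The largest draw with every box below 10 takes min(count, 9) from each colour; colours with fewer than 9 contribute all they have.
Σ min(cᵢ, 9) = 3 + 9 + 8 + 4 + 3 + 5 + 3 + 9 + 9 + 9 = 62.
Draw number 62 + 1 = 63 must push one box to 10.

63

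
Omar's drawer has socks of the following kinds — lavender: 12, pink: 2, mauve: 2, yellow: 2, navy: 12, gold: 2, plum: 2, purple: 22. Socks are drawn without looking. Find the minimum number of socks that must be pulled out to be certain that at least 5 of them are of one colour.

23

An adversary could hand out at most 4 socks per colour (5 colours run out sooner): 4 + 2 + 2 + 2 + 4 + 2 + 2 + 4 = 22 socks and still no colour has 5.
One more sock lands in a colour already at 4, so 23 draws are enough and 22 are not.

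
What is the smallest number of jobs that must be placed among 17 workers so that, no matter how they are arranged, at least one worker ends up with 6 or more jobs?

86

With 85 jobs one could put exactly 5 in each of the 17 workers, and no worker would reach 6.
Pigeonhole: one more job must land in a worker that already has 5, giving it 6.
So 17 × 5 + 1 = 86 jobs are required.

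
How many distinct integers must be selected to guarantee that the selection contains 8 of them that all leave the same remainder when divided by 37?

260

The 37 residue classes mod 37 are the pigeonholes.
With 259 integers one could put 7 in each residue class and have no class reach 8.
The 260th integer pushes some class to 8, so 37·7 + 1 = 260.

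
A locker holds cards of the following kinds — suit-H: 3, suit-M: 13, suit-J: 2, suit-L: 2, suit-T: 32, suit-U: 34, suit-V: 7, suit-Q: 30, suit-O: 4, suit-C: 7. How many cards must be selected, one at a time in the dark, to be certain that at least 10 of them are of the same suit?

Pigeonhole: put each drawn card into a box by suit. The largest draw with every box below 10 takes min(count, 9) from each suit; suits with fewer than 9 contribute all they have.
Σ min(cᵢ, 9) = 3 + 9 + 2 + 2 + 9 + 9 + 7 + 9 + 4 + 7 = 61.
Draw number 61 + 1 = 62 must push one box to 10.

62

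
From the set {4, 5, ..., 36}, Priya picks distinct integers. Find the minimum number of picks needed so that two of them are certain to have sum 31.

Group the elements by complementary pair {x, 31−x}: {4,27}, {5,26}, {6,25}, …, giving 12 two-element pairs and 9 integers whose partner 31−x falls outside [4,36].
Treating each of those 21 groups as a pigeonhole, one can pick one integer per group — 21 integers — with no two summing to 31.
The 22nd integer lands in an occupied pair, forcing a sum of 31.

22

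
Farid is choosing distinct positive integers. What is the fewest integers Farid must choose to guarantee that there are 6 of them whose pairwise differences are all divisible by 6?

31

Integers whose pairwise differences are multiples of 6 are exactly those sharing a remainder mod 6. The 6 residue classes mod 6 are the pigeonholes.
With 30 integers one could put 5 in each residue class and have no class reach 6.
The 31st integer pushes some class to 6, so 6·5 + 1 = 31.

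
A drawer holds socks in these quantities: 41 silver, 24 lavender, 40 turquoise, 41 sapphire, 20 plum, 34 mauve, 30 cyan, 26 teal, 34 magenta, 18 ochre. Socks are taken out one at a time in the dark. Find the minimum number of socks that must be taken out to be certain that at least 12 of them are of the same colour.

111

Pigeonhole: the 10 colours are the holes; the socks drawn are the pigeons.
To avoid 12 of any one colour, the worst case takes at most 11 of each colour.
That gives 11 + 11 + 11 + 11 + 11 + 11 + 11 + 11 + 11 + 11 = 110 socks with no colour reaching 12.
The next sock forces some colour to 12, so 110 + 1 = 111.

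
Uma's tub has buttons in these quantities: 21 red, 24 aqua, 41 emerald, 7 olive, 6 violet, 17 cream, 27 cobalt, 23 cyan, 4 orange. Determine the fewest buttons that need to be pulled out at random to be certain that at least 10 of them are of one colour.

Put each drawn button into a box by colour. The largest draw with every box below 10 takes min(count, 9) from each colour; colours with fewer than 9 contribute all they have.
Σ min(cᵢ, 9) = 9 + 9 + 9 + 7 + 6 + 9 + 9 + 9 + 4 = 71.
Draw number 71 + 1 = 72 must push one box to 10.

72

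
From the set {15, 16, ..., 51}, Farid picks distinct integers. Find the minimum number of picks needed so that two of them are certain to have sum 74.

A set avoiding the sum 74 can contain at most one of each pair {x, 74−x}, plus the 9 elements whose complement lies outside the range or equal to its own complement.
The integers 15, …, 37 (23 of them) are such a set: any two sum to at least 15+16 = 31 and at most 36+37 = 73 < 74.
Pigeonhole: any 24th integer completes one of the 14 pairs, so 24 choices force a sum of 74.

24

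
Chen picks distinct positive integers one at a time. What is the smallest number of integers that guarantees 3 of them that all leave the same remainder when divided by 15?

By pigeonhole, the 15 residue classes mod 15 are the pigeonholes.
With 30 integers one could put 2 in each residue class and have no class reach 3.
The 31st integer pushes some class to 3, so 15·2 + 1 = 31.

31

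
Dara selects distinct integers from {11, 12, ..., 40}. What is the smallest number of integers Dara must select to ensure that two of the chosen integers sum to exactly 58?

Two chosen integers sum to 58 exactly when both halves of some pair {x, 58−x} with 18 ≤ x ≤ 58−x ≤ 40 are chosen — 11 such pairs.
The remaining 8 elements (those with no distinct partner in range) can never complete a 58-sum, so the worst case takes all of them and one from each pair: 8 + 11 = 19.
Pigeonhole: the 20th integer has to be the second member of some pair, so 19 + 1 = 20.

20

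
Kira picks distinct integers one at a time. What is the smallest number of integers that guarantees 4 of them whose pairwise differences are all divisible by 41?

124

Integers whose pairwise differences are multiples of 41 are exactly those sharing a remainder mod 41. The 41 residue classes mod 41 are the pigeonholes.
With 123 integers one could put 3 in each residue class and have no class reach 4.
The 124th integer pushes some class to 4, so 41·3 + 1 = 124.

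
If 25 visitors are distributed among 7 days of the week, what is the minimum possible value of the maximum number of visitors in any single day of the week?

4

The 7 days of the week are the holes and the 25 visitors are the pigeons.
If every day of the week held at most 3 visitors, the total would be at most 7 × 3 = 21, which is less than 25.
So some day of the week holds at least ⌈25/7⌉ = 4 visitors.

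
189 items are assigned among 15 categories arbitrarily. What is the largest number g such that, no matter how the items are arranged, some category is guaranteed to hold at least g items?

13

The 15 categories are the holes and the 189 items are the pigeons.
If every category held at most 12 items, the total would be at most 15 × 12 = 180, which is less than 189.
So some category holds at least ⌈189/15⌉ = 13 items.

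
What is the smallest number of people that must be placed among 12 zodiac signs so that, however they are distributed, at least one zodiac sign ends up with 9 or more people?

97

With 96 people one could put exactly 8 in each of the 12 zodiac signs, and no zodiac sign would reach 9.
One more person must land in a zodiac sign that already has 8, giving it 9.
So 12 × 8 + 1 = 97 people are required.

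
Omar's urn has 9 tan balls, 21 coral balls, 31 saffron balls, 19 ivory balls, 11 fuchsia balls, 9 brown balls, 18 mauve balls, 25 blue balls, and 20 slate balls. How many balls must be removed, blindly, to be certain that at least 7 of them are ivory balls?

In the worst case for collecting ivory balls, every non-ivory ball comes out first.
There are 9 + 21 + 31 + 11 + 9 + 18 + 25 + 20 = 144 non-ivory balls altogether.
After those, each further ball must be ivory, so 144 + 7 = 151 draws guarantee 7 ivory balls.

151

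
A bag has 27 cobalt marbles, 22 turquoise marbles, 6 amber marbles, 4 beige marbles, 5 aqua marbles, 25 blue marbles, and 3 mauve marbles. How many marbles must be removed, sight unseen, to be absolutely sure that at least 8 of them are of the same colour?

Pigeonhole: put each drawn marble into a box by colour. The largest draw with every box below 8 takes min(count, 7) from each colour; colours with fewer than 7 contribute all they have.
Σ min(cᵢ, 7) = 7 + 7 + 6 + 4 + 5 + 7 + 3 = 39.
Draw number 39 + 1 = 40 must push one box to 8.

40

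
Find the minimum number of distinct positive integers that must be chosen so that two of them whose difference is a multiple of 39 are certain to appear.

40

Integers whose pairwise differences are multiples of 39 are exactly those sharing a remainder mod 39. The 39 residue classes mod 39 are the pigeonholes.
With 39 integers one could put 1 in each residue class and have no class reach 2.
The 40th integer pushes some class to 2, so 39·1 + 1 = 40.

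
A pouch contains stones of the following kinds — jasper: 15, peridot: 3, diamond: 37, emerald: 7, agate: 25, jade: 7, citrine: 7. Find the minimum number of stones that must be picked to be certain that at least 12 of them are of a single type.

Pigeonhole: the 7 types are the holes; the stones drawn are the pigeons.
To avoid 12 of any one type, the worst case takes at most 11 of each type, or every stone of a type that has fewer than 11.
That gives 11 + 3 + 11 + 7 + 11 + 7 + 7 = 57 stones with no type reaching 12.
The next stone forces some type to 12, so 57 + 1 = 58.

58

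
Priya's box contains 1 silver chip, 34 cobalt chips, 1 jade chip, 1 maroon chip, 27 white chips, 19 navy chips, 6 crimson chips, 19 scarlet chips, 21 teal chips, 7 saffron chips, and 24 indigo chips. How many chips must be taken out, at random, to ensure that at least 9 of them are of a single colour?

65

An adversary could hand out at most 8 chips per colour (5 colours run out sooner): 1 + 8 + 1 + 1 + 8 + 8 + 6 + 8 + 8 + 7 + 8 = 64 chips and still no colour has 9.
One more chip lands in a colour already at 8, so 65 draws are enough and 64 are not.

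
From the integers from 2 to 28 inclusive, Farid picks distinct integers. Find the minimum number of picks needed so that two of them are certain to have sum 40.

Group the elements by complementary pair {x, 40−x}: {12,28}, {13,27}, {14,26}, …, giving 8 two-element pairs; the single value 20 (it cannot pair with itself since the integers are distinct); and 10 integers whose partner 40−x falls outside [2,28].
Treating each of those 19 groups as a pigeonhole, one can pick one integer per group — 19 integers — with no two summing to 40.
The 20th integer lands in an occupied pair, forcing a sum of 40.

20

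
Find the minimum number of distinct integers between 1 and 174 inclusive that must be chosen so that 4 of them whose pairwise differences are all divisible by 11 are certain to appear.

34

Integers whose pairwise differences are multiples of 11 are exactly those sharing a remainder mod 11. The 11 residue classes mod 11 are the pigeonholes.
With 33 integers one could put 3 in each residue class and have no class reach 4.
The 34th integer pushes some class to 4, so 11·3 + 1 = 34.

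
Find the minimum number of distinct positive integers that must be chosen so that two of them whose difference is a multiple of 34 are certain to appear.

Integers whose pairwise differences are multiples of 34 are exactly those sharing a remainder mod 34. The 34 residue classes mod 34 are the pigeonholes.
With 34 integers one could put 1 in each residue class and have no class reach 2.
The 35th integer pushes some class to 2, so 34·1 + 1 = 35.

35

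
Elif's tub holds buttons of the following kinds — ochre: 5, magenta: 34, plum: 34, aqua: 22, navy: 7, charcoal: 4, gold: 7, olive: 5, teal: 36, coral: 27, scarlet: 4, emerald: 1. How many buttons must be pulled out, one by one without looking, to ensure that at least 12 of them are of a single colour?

89

Put each drawn button into a box by colour. The largest draw with every box below 12 takes min(count, 11) from each colour; colours with fewer than 11 contribute all they have.
Σ min(cᵢ, 11) = 5 + 11 + 11 + 11 + 7 + 4 + 7 + 5 + 11 + 11 + 4 + 1 = 88.
Draw number 88 + 1 = 89 must push one box to 12.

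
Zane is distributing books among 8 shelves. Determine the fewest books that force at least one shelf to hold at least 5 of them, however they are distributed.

33

With 32 books one could put exactly 4 in each of the 8 shelves, and no shelf would reach 5.
By pigeonhole, one more book must land in a shelf that already has 4, giving it 5.
So 8 × 4 + 1 = 33 books are required.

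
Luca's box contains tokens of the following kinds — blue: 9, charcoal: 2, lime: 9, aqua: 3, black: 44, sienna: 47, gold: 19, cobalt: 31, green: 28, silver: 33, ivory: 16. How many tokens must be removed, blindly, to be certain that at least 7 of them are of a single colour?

60

An adversary could hand out at most 6 tokens per colour (charcoal, aqua run out sooner): 6 + 2 + 6 + 3 + 6 + 6 + 6 + 6 + 6 + 6 + 6 = 59 tokens and still no colour has 7.
Pigeonhole: one more token lands in a colour already at 6, so 60 draws are enough and 59 are not.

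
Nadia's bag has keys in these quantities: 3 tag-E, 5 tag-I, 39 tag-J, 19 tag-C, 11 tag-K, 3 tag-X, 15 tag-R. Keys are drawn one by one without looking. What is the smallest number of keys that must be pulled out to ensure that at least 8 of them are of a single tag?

40

An adversary could hand out at most 7 keys per tag (tag-E, tag-I, tag-X run out sooner): 3 + 5 + 7 + 7 + 7 + 3 + 7 = 39 keys and still no tag has 8.
Pigeonhole: one more key lands in a tag already at 7, so 40 draws are enough and 39 are not.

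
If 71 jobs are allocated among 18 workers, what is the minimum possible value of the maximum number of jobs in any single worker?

4

The 18 workers are the holes and the 71 jobs are the pigeons.
If every worker held at most 3 jobs, the total would be at most 18 × 3 = 54, which is less than 71.
So some worker holds at least ⌈71/18⌉ = 4 jobs.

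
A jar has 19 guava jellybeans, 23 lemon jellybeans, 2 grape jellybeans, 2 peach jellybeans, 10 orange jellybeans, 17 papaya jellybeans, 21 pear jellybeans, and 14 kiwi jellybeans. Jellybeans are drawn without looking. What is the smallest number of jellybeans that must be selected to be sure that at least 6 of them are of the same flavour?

An adversary could hand out at most 5 jellybeans per flavour (grape, peach run out sooner): 5 + 5 + 2 + 2 + 5 + 5 + 5 + 5 = 34 jellybeans and still no flavour has 6.
By pigeonhole, one more jellybean lands in a flavour already at 5, so 35 draws are enough and 34 are not.

35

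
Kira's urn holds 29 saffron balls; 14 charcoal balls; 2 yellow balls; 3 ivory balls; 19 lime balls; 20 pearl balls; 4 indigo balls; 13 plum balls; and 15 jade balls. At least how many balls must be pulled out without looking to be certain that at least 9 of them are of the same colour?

Put each drawn ball into a box by colour. The largest draw with every box below 9 takes min(count, 8) from each colour; colours with fewer than 8 contribute all they have.
Σ min(cᵢ, 8) = 8 + 8 + 2 + 3 + 8 + 8 + 4 + 8 + 8 = 57.
Draw number 57 + 1 = 58 must push one box to 9.

58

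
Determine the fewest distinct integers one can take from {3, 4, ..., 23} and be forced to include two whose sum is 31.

14

Two chosen integers sum to 31 exactly when both halves of some pair {x, 31−x} with 8 ≤ x ≤ 31−x ≤ 23 are chosen — 8 such pairs.
The remaining 5 elements (those with no distinct partner in range) can never complete a 31-sum, so the worst case takes all of them and one from each pair: 5 + 8 = 13.
Pigeonhole: the 14th integer has to be the second member of some pair, so 13 + 1 = 14.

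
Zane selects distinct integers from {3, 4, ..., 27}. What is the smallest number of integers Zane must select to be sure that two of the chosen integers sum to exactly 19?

19

Group the elements by complementary pair {x, 19−x}: {3,16}, {4,15}, {5,14}, …, giving 7 two-element pairs and 11 integers whose partner 19−x falls outside [3,27].
Pigeonhole: treating each of those 18 groups as a pigeonhole, one can pick one integer per group — 18 integers — with no two summing to 19.
The 19th integer lands in an occupied pair, forcing a sum of 19.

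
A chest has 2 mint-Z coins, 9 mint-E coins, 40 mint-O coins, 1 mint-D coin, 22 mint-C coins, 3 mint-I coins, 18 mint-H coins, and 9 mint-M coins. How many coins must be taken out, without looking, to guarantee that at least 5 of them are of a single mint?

By pigeonhole, the 8 mints are the holes; the coins drawn are the pigeons.
To avoid 5 of any one mint, the worst case takes at most 4 of each mint, or every coin of a mint that has fewer than 4.
That gives 2 + 4 + 4 + 1 + 4 + 3 + 4 + 4 = 26 coins with no mint reaching 5.
The next coin forces some mint to 5, so 26 + 1 = 27.

27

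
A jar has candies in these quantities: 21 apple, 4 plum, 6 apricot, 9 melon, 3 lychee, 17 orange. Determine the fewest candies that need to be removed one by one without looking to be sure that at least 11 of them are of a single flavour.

43

An adversary could hand out at most 10 candies per flavour (4 flavours run out sooner): 10 + 4 + 6 + 9 + 3 + 10 = 42 candies and still no flavour has 11.
One more candy lands in a flavour already at 10, so 43 draws are enough and 42 are not.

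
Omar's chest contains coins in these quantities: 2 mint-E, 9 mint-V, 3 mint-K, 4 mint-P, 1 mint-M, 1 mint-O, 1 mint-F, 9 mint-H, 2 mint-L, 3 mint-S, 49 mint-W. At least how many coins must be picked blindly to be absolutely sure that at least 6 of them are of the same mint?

Pigeonhole: put each drawn coin into a box by mint. The largest draw with every box below 6 takes min(count, 5) from each mint; mints with fewer than 5 contribute all they have.
Σ min(cᵢ, 5) = 2 + 5 + 3 + 4 + 1 + 1 + 1 + 5 + 2 + 3 + 5 = 32.
Draw number 32 + 1 = 33 must push one box to 6.

33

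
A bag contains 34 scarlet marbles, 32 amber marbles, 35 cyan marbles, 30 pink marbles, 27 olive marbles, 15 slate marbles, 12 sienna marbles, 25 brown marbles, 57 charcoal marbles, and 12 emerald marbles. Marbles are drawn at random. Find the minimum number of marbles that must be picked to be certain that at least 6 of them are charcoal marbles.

228

In the worst case for collecting charcoal marbles, every non-charcoal marble comes out first.
There are 34 + 32 + 35 + 30 + 27 + 15 + 12 + 25 + 12 = 222 non-charcoal marbles altogether.
After those, each further marble must be charcoal, so 222 + 6 = 228 draws guarantee 6 charcoal marbles.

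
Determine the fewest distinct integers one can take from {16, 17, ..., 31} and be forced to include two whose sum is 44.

11

Group the elements by complementary pair {x, 44−x}: {16,28}, {17,27}, {18,26}, …, giving 6 two-element pairs, the single value 22 (it cannot pair with itself since the integers are distinct), and 3 integers whose partner 44−x falls outside [16,31].
Treating each of those 10 groups as a pigeonhole, one can pick one integer per group — 10 integers — with no two summing to 44.
The 11th integer lands in an occupied pair, forcing a sum of 44.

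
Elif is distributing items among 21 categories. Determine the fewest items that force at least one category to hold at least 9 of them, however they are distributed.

With 168 items one could put exactly 8 in each of the 21 categories, and no category would reach 9.
Pigeonhole: one more item must land in a category that already has 8, giving it 9.
So 21 × 8 + 1 = 169 items are required.

169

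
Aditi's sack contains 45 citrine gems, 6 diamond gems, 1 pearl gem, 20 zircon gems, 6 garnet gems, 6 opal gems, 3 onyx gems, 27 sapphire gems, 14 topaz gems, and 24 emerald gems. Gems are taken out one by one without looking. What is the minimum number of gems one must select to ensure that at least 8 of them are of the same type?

58

An adversary could hand out at most 7 gems per type (5 types run out sooner): 7 + 6 + 1 + 7 + 6 + 6 + 3 + 7 + 7 + 7 = 57 gems and still no type has 8.
One more gem lands in a type already at 7, so 58 draws are enough and 57 are not.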